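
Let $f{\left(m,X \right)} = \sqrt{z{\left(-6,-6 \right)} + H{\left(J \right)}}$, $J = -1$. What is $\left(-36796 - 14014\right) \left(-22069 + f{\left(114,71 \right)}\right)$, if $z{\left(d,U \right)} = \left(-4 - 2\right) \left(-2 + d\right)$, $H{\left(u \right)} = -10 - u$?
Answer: $1121325890 - 50810 \sqrt{39} \approx 1.121 \cdot 10^{9}$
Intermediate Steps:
$z{\left(d,U \right)} = 12 - 6 d$ ($z{\left(d,U \right)} = - 6 \left(-2 + d\right) = 12 - 6 d$)
$f{\left(m,X \right)} = \sqrt{39}$ ($f{\left(m,X \right)} = \sqrt{\left(12 - -36\right) - 9} = \sqrt{\left(12 + 36\right) + \left(-10 + 1\right)} = \sqrt{48 - 9} = \sqrt{39}$)
$\left(-36796 - 14014\right) \left(-22069 + f{\left(114,71 \right)}\right) = \left(-36796 - 14014\right) \left(-22069 + \sqrt{39}\right) = - 50810 \left(-22069 + \sqrt{39}\right) = 1121325890 - 50810 \sqrt{39}$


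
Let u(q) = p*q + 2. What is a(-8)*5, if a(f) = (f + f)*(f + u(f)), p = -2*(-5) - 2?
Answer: 5600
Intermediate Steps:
p = 8 (p = 10 - 2 = 8)
u(q) = 2 + 8*q (u(q) = 8*q + 2 = 2 + 8*q)
a(f) = 2*f*(2 + 9*f) (a(f) = (f + f)*(f + (2 + 8*f)) = (2*f)*(2 + 9*f) = 2*f*(2 + 9*f))
a(-8)*5 = (2*(-8)*(2 + 9*(-8)))*5 = (2*(-8)*(2 - 72))*5 = (2*(-8)*(-70))*5 = 1120*5 = 5600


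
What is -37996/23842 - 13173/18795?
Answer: -24481083/10669295 ≈ -2.2945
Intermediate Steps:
-37996/23842 - 13173/18795 = -37996*1/23842 - 13173*1/18795 = -2714/1703 - 4391/6265 = -24481083/10669295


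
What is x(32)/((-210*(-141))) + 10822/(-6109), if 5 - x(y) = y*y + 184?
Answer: -109262849/60295830 ≈ -1.8121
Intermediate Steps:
x(y) = -179 - y² (x(y) = 5 - (y*y + 184) = 5 - (y² + 184) = 5 - (184 + y²) = 5 + (-184 - y²) = -179 - y²)
x(32)/((-210*(-141))) + 10822/(-6109) = (-179 - 1*32²)/((-210*(-141))) + 10822/(-6109) = (-179 - 1*1024)/29610 + 10822*(-1/6109) = (-179 - 1024)*(1/29610) - 10822/6109 = -1203*1/29610 - 10822/6109 = -401/9870 - 10822/6109 = -109262849/60295830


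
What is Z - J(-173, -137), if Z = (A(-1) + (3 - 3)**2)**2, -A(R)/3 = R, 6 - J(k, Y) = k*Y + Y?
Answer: 23567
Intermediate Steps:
J(k, Y) = 6 - Y - Y*k (J(k, Y) = 6 - (k*Y + Y) = 6 - (Y*k + Y) = 6 - (Y + Y*k) = 6 + (-Y - Y*k) = 6 - Y - Y*k)
A(R) = -3*R
Z = 9 (Z = (-3*(-1) + (3 - 3)**2)**2 = (3 + 0**2)**2 = (3 + 0)**2 = 3**2 = 9)
Z - J(-173, -137) = 9 - (6 - 1*(-137) - 1*(-137)*(-173)) = 9 - (6 + 137 - 23701) = 9 - 1*(-23558) = 9 + 23558 = 23567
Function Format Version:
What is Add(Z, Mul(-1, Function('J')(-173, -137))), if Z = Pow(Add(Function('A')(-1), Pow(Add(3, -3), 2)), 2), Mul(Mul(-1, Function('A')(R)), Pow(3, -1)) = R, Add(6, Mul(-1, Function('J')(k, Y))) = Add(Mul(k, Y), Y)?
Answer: 23567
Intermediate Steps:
Function('J')(k, Y) = Add(6, Mul(-1, Y), Mul(-1, Y, k)) (Function('J')(k, Y) = Add(6, Mul(-1, Add(Mul(k, Y), Y))) = Add(6, Mul(-1, Add(Mul(Y, k), Y))) = Add(6, Mul(-1, Add(Y, Mul(Y, k)))) = Add(6, Add(Mul(-1, Y), Mul(-1, Y, k))) = Add(6, Mul(-1, Y), Mul(-1, Y, k)))
Function('A')(R) = Mul(-3, R)
Z = 9 (Z = Pow(Add(Mul(-3, -1), Pow(Add(3, -3), 2)), 2) = Pow(Add(3, Pow(0, 2)), 2) = Pow(Add(3, 0), 2) = Pow(3, 2) = 9)
Add(Z, Mul(-1, Function('J')(-173, -137))) = Add(9, Mul(-1, Add(6, Mul(-1, -137), Mul(-1, -137, -173)))) = Add(9, Mul(-1, Add(6, 137, -23701))) = Add(9, Mul(-1, -23558)) = Add(9, 23558) = 23567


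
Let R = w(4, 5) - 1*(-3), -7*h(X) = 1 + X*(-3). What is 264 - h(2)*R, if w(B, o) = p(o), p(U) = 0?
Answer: 1833/7 ≈ 261.86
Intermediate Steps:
h(X) = -1/7 + 3*X/7 (h(X) = -(1 + X*(-3))/7 = -(1 - 3*X)/7 = -1/7 + 3*X/7)
w(B, o) = 0
R = 3 (R = 0 - 1*(-3) = 0 + 3 = 3)
264 - h(2)*R = 264 - (-1/7 + (3/7)*2)*3 = 264 - (-1/7 + 6/7)*3 = 264 - 5*3/7 = 264 - 1*15/7 = 264 - 15/7 = 1833/7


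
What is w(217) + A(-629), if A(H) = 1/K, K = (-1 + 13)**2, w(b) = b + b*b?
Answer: 6812065/144 ≈ 47306.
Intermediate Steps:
w(b) = b + b**2
K = 144 (K = 12**2 = 144)
A(H) = 1/144
w(217) + A(-629) = 217*(1 + 217) + 1/144 = 217*218 + 1/144 = 47306 + 1/144 = 6812065/144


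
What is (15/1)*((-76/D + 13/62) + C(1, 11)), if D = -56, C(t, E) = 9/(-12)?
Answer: 10635/868 ≈ 12.252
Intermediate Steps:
C(t, E) = -3/4 (C(t, E) = 9*(-1/12) = -3/4)
(15/1)*((-76/D + 13/62) + C(1, 11)) = (15/1)*((-76/(-56) + 13/62) - 3/4) = (15*1)*((-76*(-1/56) + 13*(1/62)) - 3/4) = 15*((19/14 + 13/62) - 3/4) = 15*(340/217 - 3/4) = 15*(709/868) = 10635/868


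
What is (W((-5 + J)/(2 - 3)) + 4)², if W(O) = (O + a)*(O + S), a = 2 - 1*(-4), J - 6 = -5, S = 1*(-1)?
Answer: 1156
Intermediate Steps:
S = -1
J = 1 (J = 6 - 5 = 1)
a = 6 (a = 2 + 4 = 6)
W(O) = (-1 + O)*(6 + O) (W(O) = (O + 6)*(O - 1) = (6 + O)*(-1 + O) = (-1 + O)*(6 + O))
(W((-5 + J)/(2 - 3)) + 4)² = ((-6 + ((-5 + 1)/(2 - 3))² + 5*((-5 + 1)/(2 - 3))) + 4)² = ((-6 + (-4/(-1))² + 5*(-4/(-1))) + 4)² = ((-6 + (-4*(-1))² + 5*(-4*(-1))) + 4)² = ((-6 + 4² + 5*4) + 4)² = ((-6 + 16 + 20) + 4)² = (30 + 4)² = 34² = 1156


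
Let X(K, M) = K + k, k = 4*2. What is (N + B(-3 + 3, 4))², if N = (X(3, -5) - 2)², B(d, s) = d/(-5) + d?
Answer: 6561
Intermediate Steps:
B(d, s) = 4*d/5 (B(d, s) = d*(-⅕) + d = -d/5 + d = 4*d/5)
k = 8
X(K, M) = 8 + K (X(K, M) = K + 8 = 8 + K)
N = 81 (N = ((8 + 3) - 2)² = (11 - 2)² = 9² = 81)
(N + B(-3 + 3, 4))² = (81 + 4*(-3 + 3)/5)² = (81 + (⅘)*0)² = (81 + 0)² = 81² = 6561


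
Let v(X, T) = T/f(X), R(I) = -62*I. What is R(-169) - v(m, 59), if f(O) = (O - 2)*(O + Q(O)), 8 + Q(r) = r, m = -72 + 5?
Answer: 102663385/9798 ≈ 10478.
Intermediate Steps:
m = -67
Q(r) = -8 + r
f(O) = (-8 + 2*O)*(-2 + O) (f(O) = (O - 2)*(O + (-8 + O)) = (-2 + O)*(-8 + 2*O) = (-8 + 2*O)*(-2 + O))
v(X, T) = T/(16 - 12*X + 2*X**2)
R(-169) - v(m, 59) = -62*(-169) - 59/(2*(8 + (-67)**2 - 6*(-67))) = 10478 - 59/(2*(8 + 4489 + 402)) = 10478 - 59/(2*4899) = 10478 - 1*59/9798 = 10478 - 59/9798 = 102663385/9798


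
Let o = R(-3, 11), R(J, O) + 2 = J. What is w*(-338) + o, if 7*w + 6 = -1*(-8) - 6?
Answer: 1317/7 ≈ 188.14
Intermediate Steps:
R(J, O) = -2 + J
w = -4/7 (w = -6/7 + (-1*(-8) - 6)/7 = -6/7 + (8 - 6)/7 = -6/7 + (⅐)*2 = -6/7 + 2/7 = -4/7 ≈ -0.57143)
o = -5 (o = -2 - 3 = -5)
w*(-338) + o = -4/7*(-338) - 5 = 1352/7 - 5 = 1317/7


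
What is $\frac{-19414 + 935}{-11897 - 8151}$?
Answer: $\frac{18479}{20048} \approx 0.92174$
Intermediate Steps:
$\frac{-19414 + 935}{-11897 - 8151} = - \frac{18479}{-20048} = \left(-18479\right) \left(- \frac{1}{20048}\right) = \frac{18479}{20048}$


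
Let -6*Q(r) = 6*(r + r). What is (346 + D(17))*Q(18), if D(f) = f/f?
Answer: -12492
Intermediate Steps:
D(f) = 1
Q(r) = -2*r (Q(r) = -(r + r) = -2*r)
(346 + D(17))*Q(18) = (346 + 1)*(-2*18) = 347*(-36) = -12492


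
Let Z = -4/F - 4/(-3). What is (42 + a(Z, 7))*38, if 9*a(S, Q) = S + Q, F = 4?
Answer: 43928/27 ≈ 1627.0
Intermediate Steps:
Z = ⅓ (Z = -4/4 - 4/(-3) = -4*¼ - 4*(-⅓) = -1 + 4/3 = ⅓ ≈ 0.33333)
a(S, Q) = Q/9 + S/9 (a(S, Q) = (S + Q)/9 = (Q + S)/9 = Q/9 + S/9)
(42 + a(Z, 7))*38 = (42 + ((⅑)*7 + (⅑)*(⅓)))*38 = (42 + (7/9 + 1/27))*38 = (42 + 22/27)*38 = (1156/27)*38 = 43928/27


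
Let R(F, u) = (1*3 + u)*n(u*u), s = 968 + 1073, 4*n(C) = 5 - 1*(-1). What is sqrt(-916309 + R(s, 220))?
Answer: I*sqrt(3663898)/2 ≈ 957.07*I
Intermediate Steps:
n(C) = 3/2 (n(C) = (5 - 1*(-1))/4 = (5 + 1)/4 = (1/4)*6 = 3/2)
s = 2041
R(F, u) = 9/2 + 3*u/2 (R(F, u) = (1*3 + u)*(3/2) = (3 + u)*(3/2) = 9/2 + 3*u/2)
sqrt(-916309 + R(s, 220)) = sqrt(-916309 + (9/2 + (3/2)*220)) = sqrt(-916309 + (9/2 + 330)) = sqrt(-916309 + 669/2) = sqrt(-1831949/2) = I*sqrt(3663898)/2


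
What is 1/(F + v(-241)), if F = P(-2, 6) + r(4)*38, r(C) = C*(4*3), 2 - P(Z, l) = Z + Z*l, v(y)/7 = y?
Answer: 1/153 ≈ 0.0065359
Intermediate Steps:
v(y) = 7*y
P(Z, l) = 2 - Z - Z*l (P(Z, l) = 2 - (Z + Z*l) = 2 + (-Z - Z*l) = 2 - Z - Z*l)
r(C) = 12*C (r(C) = C*12 = 12*C)
F = 1840 (F = (2 - 1*(-2) - 1*(-2)*6) + (12*4)*38 = (2 + 2 + 12) + 48*38 = 16 + 1824 = 1840)
1/(F + v(-241)) = 1/(1840 + 7*(-241)) = 1/(1840 - 1687) = 1/153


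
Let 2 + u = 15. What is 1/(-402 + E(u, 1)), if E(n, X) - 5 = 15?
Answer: -1/382 ≈ -0.0026178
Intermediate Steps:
u = 13 (u = -2 + 15 = 13)
E(n, X) = 20 (E(n, X) = 5 + 15 = 20)
1/(-402 + E(u, 1)) = 1/(-402 + 20) = 1/(-382) = -1/382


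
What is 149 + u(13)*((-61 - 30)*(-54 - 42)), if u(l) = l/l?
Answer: 8885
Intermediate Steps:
u(l) = 1
149 + u(13)*((-61 - 30)*(-54 - 42)) = 149 + 1*((-61 - 30)*(-54 - 42)) = 149 + 1*(-91*(-96)) = 149 + 1*8736 = 149 + 8736 = 8885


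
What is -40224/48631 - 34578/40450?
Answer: -1654311759/983561975 ≈ -1.6820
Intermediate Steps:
-40224/48631 - 34578/40450 = -40224*1/48631 - 34578*1/40450 = -40224/48631 - 17289/20225 = -1654311759/983561975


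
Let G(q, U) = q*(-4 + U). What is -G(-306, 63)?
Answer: 18054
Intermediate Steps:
-G(-306, 63) = -(-306)*(-4 + 63) = -(-306)*59 = -1*(-18054) = 18054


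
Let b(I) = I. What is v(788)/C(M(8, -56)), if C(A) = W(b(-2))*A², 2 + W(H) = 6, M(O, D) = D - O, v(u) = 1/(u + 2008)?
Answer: 1/45809664 ≈ 2.1829e-8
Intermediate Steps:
v(u) = 1/(2008 + u)
W(H) = 4 (W(H) = -2 + 6 = 4)
C(A) = 4*A²
v(788)/C(M(8, -56)) = 1/((2008 + 788)*((4*(-56 - 1*8)²))) = 1/(2796*((4*(-56 - 8)²))) = 1/(2796*((4*(-64)²))) = 1/(2796*((4*4096))) = (1/2796)/16384 = (1/2796)*(1/16384) = 1/45809664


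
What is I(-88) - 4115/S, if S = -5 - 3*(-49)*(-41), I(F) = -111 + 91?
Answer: -116525/6032 ≈ -19.318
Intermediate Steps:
I(F) = -20
S = -6032 (S = -5 + 147*(-41) = -5 - 6027 = -6032)
I(-88) - 4115/S = -20 - 4115/(-6032) = -20 - 4115*(-1)/6032 = -20 - 1*(-4115/6032) = -20 + 4115/6032 = -116525/6032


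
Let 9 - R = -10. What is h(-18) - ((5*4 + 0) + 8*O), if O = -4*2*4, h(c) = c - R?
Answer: 199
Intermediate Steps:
R = 19 (R = 9 - 1*(-10) = 9 + 10 = 19)
h(c) = -19 + c (h(c) = c - 1*19 = c - 19 = -19 + c)
O = -32 (O = -8*4 = -32)
h(-18) - ((5*4 + 0) + 8*O) = (-19 - 18) - ((5*4 + 0) + 8*(-32)) = -37 - ((20 + 0) - 256) = -37 - (20 - 256) = -37 - 1*(-236) = -37 + 236 = 199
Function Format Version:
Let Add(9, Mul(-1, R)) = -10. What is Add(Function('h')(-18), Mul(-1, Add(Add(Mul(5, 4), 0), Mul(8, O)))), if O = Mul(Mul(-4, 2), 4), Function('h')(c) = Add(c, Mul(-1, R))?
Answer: 199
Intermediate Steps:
R = 19 (R = Add(9, Mul(-1, -10)) = Add(9, 10) = 19)
Function('h')(c) = Add(-19, c) (Function('h')(c) = Add(c, Mul(-1, 19)) = Add(c, -19) = Add(-19, c))
O = -32 (O = Mul(-8, 4) = -32)
Add(Function('h')(-18), Mul(-1, Add(Add(Mul(5, 4), 0), Mul(8, O)))) = Add(Add(-19, -18), Mul(-1, Add(Add(Mul(5, 4), 0), Mul(8, -32)))) = Add(-37, Mul(-1, Add(Add(20, 0), -256))) = Add(-37, Mul(-1, Add(20, -256))) = Add(-37, Mul(-1, -236)) = Add(-37, 236) = 199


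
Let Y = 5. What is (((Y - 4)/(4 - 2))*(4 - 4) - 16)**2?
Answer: 256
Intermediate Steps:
(((Y - 4)/(4 - 2))*(4 - 4) - 16)**2 = (((5 - 4)/(4 - 2))*(4 - 4) - 16)**2 = ((1/2)*0 - 16)**2 = (0 - 16)**2 = (-16)**2 = 256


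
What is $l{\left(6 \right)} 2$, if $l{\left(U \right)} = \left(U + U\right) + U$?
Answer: $36$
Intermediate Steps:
$l{\left(U \right)} = 3 U$ ($l{\left(U \right)} = 2 U + U = 3 U$)
$l{\left(6 \right)} 2 = 3 \cdot 6 \cdot 2 = 18 \cdot 2 = 36$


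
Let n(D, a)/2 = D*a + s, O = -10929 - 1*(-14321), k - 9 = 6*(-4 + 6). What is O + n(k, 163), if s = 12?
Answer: 10262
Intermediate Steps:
k = 21 (k = 9 + 6*(-4 + 6) = 9 + 6*2 = 9 + 12 = 21)
O = 3392 (O = -10929 + 14321 = 3392)
n(D, a) = 24 + 2*D*a (n(D, a) = 2*(D*a + 12) = 2*(12 + D*a) = 24 + 2*D*a)
O + n(k, 163) = 3392 + (24 + 2*21*163) = 3392 + (24 + 6846) = 3392 + 6870 = 10262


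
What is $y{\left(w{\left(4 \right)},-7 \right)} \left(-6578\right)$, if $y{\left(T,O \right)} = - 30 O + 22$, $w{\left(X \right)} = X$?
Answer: $-1526096$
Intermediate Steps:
$y{\left(T,O \right)} = 22 - 30 O$
$y{\left(w{\left(4 \right)},-7 \right)} \left(-6578\right) = \left(22 - -210\right) \left(-6578\right) = \left(22 + 210\right) \left(-6578\right) = 232 \left(-6578\right) = -1526096$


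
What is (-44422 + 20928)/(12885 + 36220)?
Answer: -23494/49105 ≈ -0.47844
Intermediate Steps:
(-44422 + 20928)/(12885 + 36220) = -23494/49105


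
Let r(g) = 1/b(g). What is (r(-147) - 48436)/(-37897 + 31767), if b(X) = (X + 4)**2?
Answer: 990467763/125352370 ≈ 7.9015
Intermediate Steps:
b(X) = (4 + X)**2
r(g) = (4 + g)**(-2) (r(g) = 1/((4 + g)**2) = (4 + g)**(-2))
(r(-147) - 48436)/(-37897 + 31767) = ((4 - 147)**(-2) - 48436)/(-37897 + 31767) = ((-143)**(-2) - 48436)/(-6130) = (1/20449 - 48436)*(-1/6130) = -990467763/20449*(-1/6130) = 990467763/125352370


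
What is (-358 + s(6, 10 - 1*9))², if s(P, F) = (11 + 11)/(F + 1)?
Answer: 120409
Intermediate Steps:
s(P, F) = 22/(1 + F)
(-358 + s(6, 10 - 1*9))² = (-358 + 22/(1 + (10 - 1*9)))² = (-358 + 22/(1 + (10 - 9)))² = (-358 + 22/(1 + 1))² = (-358 + 22/2)² = (-358 + 22*(½))² = (-358 + 11)² = (-347)² = 120409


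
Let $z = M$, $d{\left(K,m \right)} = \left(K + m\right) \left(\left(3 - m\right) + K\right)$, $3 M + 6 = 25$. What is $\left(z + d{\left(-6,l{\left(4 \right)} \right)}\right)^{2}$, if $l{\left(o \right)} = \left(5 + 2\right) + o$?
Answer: $\frac{36481}{9} \approx 4053.4$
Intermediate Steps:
$l{\left(o \right)} = 7 + o$
$M = \frac{19}{3}$ ($M = -2 + \frac{1}{3} \cdot 25 = -2 + \frac{25}{3} = \frac{19}{3} \approx 6.3333$)
$d{\left(K,m \right)} = \left(K + m\right) \left(3 + K - m\right)$
$z = \frac{19}{3} \approx 6.3333$
$\left(z + d{\left(-6,l{\left(4 \right)} \right)}\right)^{2} = \left(\frac{19}{3} + \left(\left(-6\right)^{2} - \left(7 + 4\right)^{2} + 3 \left(-6\right) + 3 \left(7 + 4\right)\right)\right)^{2} = \left(\frac{19}{3} + \left(36 - 11^{2} - 18 + 3 \cdot 11\right)\right)^{2} = \left(\frac{19}{3} + \left(36 - 121 - 18 + 33\right)\right)^{2} = \left(\frac{19}{3} - 70\right)^{2} = \left(- \frac{191}{3}\right)^{2} = \frac{36481}{9}$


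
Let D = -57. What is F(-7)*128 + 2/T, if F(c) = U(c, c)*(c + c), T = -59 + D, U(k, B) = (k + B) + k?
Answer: 2182655/58 ≈ 37632.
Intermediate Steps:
U(k, B) = B + 2*k (U(k, B) = (B + k) + k = B + 2*k)
T = -116 (T = -59 - 57 = -116)
F(c) = 6*c² (F(c) = (c + 2*c)*(c + c) = (3*c)*(2*c) = 6*c²)
F(-7)*128 + 2/T = (6*(-7)²)*128 + 2/(-116) = (6*49)*128 + 2*(-1/116) = 294*128 - 1/58 = 37632 - 1/58 = 2182655/58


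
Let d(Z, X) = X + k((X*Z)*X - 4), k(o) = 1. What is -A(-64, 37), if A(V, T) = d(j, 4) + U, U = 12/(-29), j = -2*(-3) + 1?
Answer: -133/29 ≈ -4.5862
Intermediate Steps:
j = 7 (j = 6 + 1 = 7)
d(Z, X) = 1 + X (d(Z, X) = X + 1 = 1 + X)
U = -12/29 (U = 12*(-1/29) = -12/29 ≈ -0.41379)
A(V, T) = 133/29 (A(V, T) = (1 + 4) - 12/29 = 5 - 12/29 = 133/29)
-A(-64, 37) = -1*133/29 = -133/29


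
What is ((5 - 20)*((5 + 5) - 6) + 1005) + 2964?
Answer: 3909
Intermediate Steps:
((5 - 20)*((5 + 5) - 6) + 1005) + 2964 = (-15*(10 - 6) + 1005) + 2964 = (-15*4 + 1005) + 2964 = (-60 + 1005) + 2964 = 945 + 2964 = 3909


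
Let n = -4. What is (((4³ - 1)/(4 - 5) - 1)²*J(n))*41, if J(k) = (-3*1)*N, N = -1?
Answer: 503808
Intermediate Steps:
J(k) = 3 (J(k) = -3*1*(-1) = -3*(-1) = 3)
(((4³ - 1)/(4 - 5) - 1)²*J(n))*41 = (((4³ - 1)/(4 - 5) - 1)²*3)*41 = (((64 - 1)/(-1) - 1)²*3)*41 = ((63*(-1) - 1)²*3)*41 = ((-63 - 1)²*3)*41 = ((-64)²*3)*41 = (4096*3)*41 = 12288*41 = 503808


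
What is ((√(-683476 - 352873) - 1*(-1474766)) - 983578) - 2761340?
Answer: -2270152 + I*√1036349 ≈ -2.2702e+6 + 1018.0*I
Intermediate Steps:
((√(-683476 - 352873) - 1*(-1474766)) - 983578) - 2761340 = ((√(-1036349) + 1474766) - 983578) - 2761340 = ((I*√1036349 + 1474766) - 983578) - 2761340 = ((1474766 + I*√1036349) - 983578) - 2761340 = (491188 + I*√1036349) - 2761340 = -2270152 + I*√1036349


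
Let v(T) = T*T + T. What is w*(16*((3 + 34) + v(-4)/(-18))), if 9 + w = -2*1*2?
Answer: -22672/3 ≈ -7557.3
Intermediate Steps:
v(T) = T + T² (v(T) = T² + T = T + T²)
w = -13 (w = -9 - 2*1*2 = -9 - 2*2 = -9 - 4 = -13)
w*(16*((3 + 34) + v(-4)/(-18))) = -208*((3 + 34) - 4*(1 - 4)/(-18)) = -208*(37 - 4*(-3)*(-1/18)) = -208*(37 + 12*(-1/18)) = -208*(37 - ⅔) = -208*109/3 = -13*1744/3 = -22672/3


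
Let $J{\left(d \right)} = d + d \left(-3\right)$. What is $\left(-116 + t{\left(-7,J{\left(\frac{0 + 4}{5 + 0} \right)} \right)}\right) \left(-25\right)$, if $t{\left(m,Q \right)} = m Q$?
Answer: $2620$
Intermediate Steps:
$J{\left(d \right)} = - 2 d$ ($J{\left(d \right)} = d - 3 d = - 2 d$)
$t{\left(m,Q \right)} = Q m$
$\left(-116 + t{\left(-7,J{\left(\frac{0 + 4}{5 + 0} \right)} \right)}\right) \left(-25\right) = \left(-116 + - 2 \frac{0 + 4}{5 + 0} \left(-7\right)\right) \left(-25\right) = \left(-116 + - 2 \cdot \frac{4}{5} \left(-7\right)\right) \left(-25\right) = \left(-116 + - 2 \cdot 4 \cdot \frac{1}{5} \left(-7\right)\right) \left(-25\right) = \left(-116 + \left(-2\right) \frac{4}{5} \left(-7\right)\right) \left(-25\right) = \left(-116 - - \frac{56}{5}\right) \left(-25\right) = \left(-116 + \frac{56}{5}\right) \left(-25\right) = \left(- \frac{524}{5}\right) \left(-25\right) = 2620$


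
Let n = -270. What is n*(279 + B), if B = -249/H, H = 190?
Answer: -1424547/19 ≈ -74976.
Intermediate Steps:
B = -249/190 ≈ -1.3105
n*(279 + B) = -270*(279 - 249/190) = -270*52761/190 = -1424547/19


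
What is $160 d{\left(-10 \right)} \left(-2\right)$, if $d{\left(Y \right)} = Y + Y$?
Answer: $6400$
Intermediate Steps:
$d{\left(Y \right)} = 2 Y$
$160 d{\left(-10 \right)} \left(-2\right) = 160 \cdot 2 \left(-10\right) \left(-2\right) = 160 \left(-20\right) \left(-2\right) = \left(-3200\right) \left(-2\right) = 6400$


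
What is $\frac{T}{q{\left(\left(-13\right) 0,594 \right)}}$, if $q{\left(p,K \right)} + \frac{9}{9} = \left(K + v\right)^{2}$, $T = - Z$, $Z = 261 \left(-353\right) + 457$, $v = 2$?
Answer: $\frac{91676}{355215} \approx 0.25809$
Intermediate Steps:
$Z = -91676$ ($Z = -92133 + 457 = -91676$)
$T = 91676$ ($T = \left(-1\right) \left(-91676\right) = 91676$)
$q{\left(p,K \right)} = -1 + \left(2 + K\right)^{2}$ ($q{\left(p,K \right)} = -1 + \left(K + 2\right)^{2} = -1 + \left(2 + K\right)^{2}$)
$\frac{T}{q{\left(\left(-13\right) 0,594 \right)}} = \frac{91676}{-1 + \left(2 + 594\right)^{2}} = \frac{91676}{-1 + 596^{2}} = \frac{91676}{-1 + 355216} = \frac{91676}{355215}$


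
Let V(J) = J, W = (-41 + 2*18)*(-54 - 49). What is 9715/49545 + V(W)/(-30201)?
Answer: 17859136/99753903 ≈ 0.17903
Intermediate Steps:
W = 515 (W = (-41 + 36)*(-103) = -5*(-103) = 515)
9715/49545 + V(W)/(-30201) = 9715/49545 + 515/(-30201) = 9715*(1/49545) + 515*(-1/30201) = 1943/9909 - 515/30201 = 17859136/99753903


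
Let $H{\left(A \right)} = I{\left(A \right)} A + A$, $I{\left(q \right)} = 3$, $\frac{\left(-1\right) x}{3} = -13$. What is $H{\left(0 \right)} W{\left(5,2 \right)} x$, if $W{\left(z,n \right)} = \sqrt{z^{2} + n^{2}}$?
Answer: $0$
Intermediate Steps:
$x = 39$ ($x = \left(-3\right) \left(-13\right) = 39$)
$W{\left(z,n \right)} = \sqrt{n^{2} + z^{2}}$
$H{\left(A \right)} = 4 A$ ($H{\left(A \right)} = 3 A + A = 4 A$)
$H{\left(0 \right)} W{\left(5,2 \right)} x = 4 \cdot 0 \sqrt{2^{2} + 5^{2}} \cdot 39 = 0 \sqrt{4 + 25} \cdot 39 = 0 \sqrt{29} \cdot 39 = 0 \cdot 39 = 0$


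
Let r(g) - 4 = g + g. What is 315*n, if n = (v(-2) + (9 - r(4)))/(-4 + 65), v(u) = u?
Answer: -1575/61 ≈ -25.820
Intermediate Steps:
r(g) = 4 + 2*g (r(g) = 4 + (g + g) = 4 + 2*g)
n = -5/61 (n = (-2 + (9 - (4 + 2*4)))/(-4 + 65) = (-2 + (9 - (4 + 8)))/61 = (-2 + (9 - 1*12))*(1/61) = (-2 + (9 - 12))*(1/61) = (-2 - 3)*(1/61) = -5*1/61 = -5/61 ≈ -0.081967)
315*n = 315*(-5/61) = -1575/61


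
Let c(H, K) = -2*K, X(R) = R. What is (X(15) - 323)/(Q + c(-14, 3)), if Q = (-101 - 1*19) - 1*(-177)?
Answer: -308/51 ≈ -6.0392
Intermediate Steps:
Q = 57 (Q = (-101 - 19) + 177 = -120 + 177 = 57)
(X(15) - 323)/(Q + c(-14, 3)) = (15 - 323)/(57 - 2*3) = -308/(57 - 6) = -308/51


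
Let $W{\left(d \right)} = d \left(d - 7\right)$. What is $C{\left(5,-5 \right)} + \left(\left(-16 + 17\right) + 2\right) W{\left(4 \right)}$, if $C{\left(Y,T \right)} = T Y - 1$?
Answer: $-62$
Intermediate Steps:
$C{\left(Y,T \right)} = -1 + T Y$
$W{\left(d \right)} = d \left(-7 + d\right)$
$C{\left(5,-5 \right)} + \left(\left(-16 + 17\right) + 2\right) W{\left(4 \right)} = \left(-1 - 25\right) + \left(\left(-16 + 17\right) + 2\right) 4 \left(-7 + 4\right) = \left(-1 - 25\right) + \left(1 + 2\right) 4 \left(-3\right) = -26 + 3 \left(-12\right) = -26 - 36 = -62$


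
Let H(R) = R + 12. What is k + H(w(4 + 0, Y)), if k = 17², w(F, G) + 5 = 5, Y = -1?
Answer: 301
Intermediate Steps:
w(F, G) = 0 (w(F, G) = -5 + 5 = 0)
H(R) = 12 + R
k = 289
k + H(w(4 + 0, Y)) = 289 + (12 + 0) = 289 + 12 = 301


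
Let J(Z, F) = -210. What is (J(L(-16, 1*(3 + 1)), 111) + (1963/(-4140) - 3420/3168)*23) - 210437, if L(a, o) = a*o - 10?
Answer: -834303631/3960 ≈ -2.1068e+5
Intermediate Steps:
L(a, o) = -10 + a*o
(J(L(-16, 1*(3 + 1)), 111) + (1963/(-4140) - 3420/3168)*23) - 210437 = (-210 + (1963/(-4140) - 3420/3168)*23) - 210437 = (-210 + (1963*(-1/4140) - 3420*1/3168)*23) - 210437 = (-210 + (-1963/4140 - 95/88)*23) - 210437 = (-210 - 141511/91080*23) - 210437 = (-210 - 141511/3960) - 210437 = -973111/3960 - 210437 = -834303631/3960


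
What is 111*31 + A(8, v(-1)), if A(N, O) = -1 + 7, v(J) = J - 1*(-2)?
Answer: 3447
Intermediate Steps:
v(J) = 2 + J (v(J) = J + 2 = 2 + J)
A(N, O) = 6
111*31 + A(8, v(-1)) = 111*31 + 6 = 3441 + 6 = 3447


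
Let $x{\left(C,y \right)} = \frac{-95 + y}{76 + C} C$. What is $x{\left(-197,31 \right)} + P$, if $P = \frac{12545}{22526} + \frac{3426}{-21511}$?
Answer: $- \frac{869425358027}{8375910158} \approx -103.8$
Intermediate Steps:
$x{\left(C,y \right)} = \frac{C \left(-95 + y\right)}{76 + C}$ ($x{\left(C,y \right)} = \frac{-95 + y}{76 + C} C = \frac{C \left(-95 + y\right)}{76 + C}$)
$P = \frac{27525917}{69222398}$ ($P = 12545 \cdot \frac{1}{22526} + 3426 \left(- \frac{1}{21511}\right) = \frac{12545}{22526} - \frac{3426}{21511} = \frac{27525917}{69222398} \approx 0.39764$)
$x{\left(-197,31 \right)} + P = - \frac{197 \left(-95 + 31\right)}{76 - 197} + \frac{27525917}{69222398} = \left(-197\right) \frac{1}{-121} \left(-64\right) + \frac{27525917}{69222398} = \left(-197\right) \left(- \frac{1}{121}\right) \left(-64\right) + \frac{27525917}{69222398} = - \frac{12608}{121} + \frac{27525917}{69222398} = - \frac{869425358027}{8375910158}$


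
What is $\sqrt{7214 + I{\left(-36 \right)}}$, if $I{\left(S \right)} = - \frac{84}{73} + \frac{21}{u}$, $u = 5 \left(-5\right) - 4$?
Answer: $\frac{\sqrt{32322502073}}{2117} \approx 84.924$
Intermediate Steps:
$u = -29$ ($u = -25 - 4 = -29$)
$I{\left(S \right)} = - \frac{3969}{2117}$ ($I{\left(S \right)} = - \frac{84}{73} + \frac{21}{-29} = \left(-84\right) \frac{1}{73} + 21 \left(- \frac{1}{29}\right) = - \frac{84}{73} - \frac{21}{29} = - \frac{3969}{2117}$)
$\sqrt{7214 + I{\left(-36 \right)}} = \sqrt{7214 - \frac{3969}{2117}} = \sqrt{\frac{15268069}{2117}} = \frac{\sqrt{32322502073}}{2117}$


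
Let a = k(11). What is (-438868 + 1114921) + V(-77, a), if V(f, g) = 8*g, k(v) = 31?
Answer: 676301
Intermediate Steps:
a = 31
(-438868 + 1114921) + V(-77, a) = (-438868 + 1114921) + 8*31 = 676053 + 248 = 676301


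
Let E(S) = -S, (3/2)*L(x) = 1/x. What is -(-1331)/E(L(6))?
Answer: -11979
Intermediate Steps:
L(x) = 2/(3*x) (L(x) = 2*(1/x)/3 = 2/(3*x))
-(-1331)/E(L(6)) = -(-1331)/((-2/(3*6))) = -(-1331)/((-1*⅑)) = -(-1331)/(-⅑) = -(-1331)*(-9) = -1*11979 = -11979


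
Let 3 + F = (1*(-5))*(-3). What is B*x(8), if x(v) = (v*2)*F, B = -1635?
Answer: -313920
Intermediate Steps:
F = 12 (F = -3 + (1*(-5))*(-3) = -3 - 5*(-3) = -3 + 15 = 12)
x(v) = 24*v (x(v) = (v*2)*12 = (2*v)*12 = 24*v)
B*x(8) = -39240*8 = -1635*192 = -313920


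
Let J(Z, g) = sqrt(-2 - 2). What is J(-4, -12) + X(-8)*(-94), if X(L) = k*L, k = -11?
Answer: -8272 + 2*I ≈ -8272.0 + 2.0*I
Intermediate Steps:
J(Z, g) = 2*I (J(Z, g) = sqrt(-4) = 2*I)
X(L) = -11*L
J(-4, -12) + X(-8)*(-94) = 2*I - 11*(-8)*(-94) = 2*I + 88*(-94) = 2*I - 8272 = -8272 + 2*I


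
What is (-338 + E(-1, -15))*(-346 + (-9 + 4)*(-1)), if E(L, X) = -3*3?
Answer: 118327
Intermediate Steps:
E(L, X) = -9
(-338 + E(-1, -15))*(-346 + (-9 + 4)*(-1)) = (-338 - 9)*(-346 + (-9 + 4)*(-1)) = -347*(-346 - 5*(-1)) = -347*(-346 + 5) = -347*(-341) = 118327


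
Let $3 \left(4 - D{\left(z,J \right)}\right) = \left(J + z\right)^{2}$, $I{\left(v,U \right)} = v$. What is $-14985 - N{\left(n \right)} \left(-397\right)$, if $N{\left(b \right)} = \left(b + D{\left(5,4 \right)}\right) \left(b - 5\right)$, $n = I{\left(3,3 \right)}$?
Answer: $895$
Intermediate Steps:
$n = 3$
$D{\left(z,J \right)} = 4 - \frac{\left(J + z\right)^{2}}{3}$
$N{\left(b \right)} = \left(-23 + b\right) \left(-5 + b\right)$ ($N{\left(b \right)} = \left(b + \left(4 - \frac{\left(4 + 5\right)^{2}}{3}\right)\right) \left(b - 5\right) = \left(b + \left(4 - \frac{9^{2}}{3}\right)\right) \left(-5 + b\right) = \left(b + \left(4 - 27\right)\right) \left(-5 + b\right) = \left(b - 23\right) \left(-5 + b\right) = \left(-23 + b\right) \left(-5 + b\right)$)
$-14985 - N{\left(n \right)} \left(-397\right) = -14985 - \left(115 + 3^{2} - 84\right) \left(-397\right) = -14985 - \left(115 + 9 - 84\right) \left(-397\right) = -14985 - 40 \left(-397\right) = -14985 - -15880 = -14985 + 15880 = 895$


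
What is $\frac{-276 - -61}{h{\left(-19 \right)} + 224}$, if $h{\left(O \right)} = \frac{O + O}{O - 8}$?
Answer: $- \frac{5805}{6086} \approx -0.95383$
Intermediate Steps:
$h{\left(O \right)} = \frac{2 O}{-8 + O}$
$\frac{-276 - -61}{h{\left(-19 \right)} + 224} = \frac{-276 - -61}{2 \left(-19\right) \frac{1}{-8 - 19} + 224} = \frac{-276 + 61}{2 \left(-19\right) \frac{1}{-27} + 224} = - \frac{215}{2 \left(-19\right) \left(- \frac{1}{27}\right) + 224} = - \frac{215}{\frac{38}{27} + 224} = - \frac{215}{\frac{6086}{27}} = \left(-215\right) \frac{27}{6086} = - \frac{5805}{6086}$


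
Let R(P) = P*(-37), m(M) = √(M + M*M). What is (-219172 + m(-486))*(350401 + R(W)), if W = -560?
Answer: -81339331812 + 3340089*√2910 ≈ -8.1159e+10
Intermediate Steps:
m(M) = √(M + M²)
R(P) = -37*P
(-219172 + m(-486))*(350401 + R(W)) = (-219172 + √(-486*(1 - 486)))*(350401 - 37*(-560)) = (-219172 + √(-486*(-485)))*(350401 + 20720) = (-219172 + √235710)*371121 = (-219172 + 9*√2910)*371121 = -81339331812 + 3340089*√2910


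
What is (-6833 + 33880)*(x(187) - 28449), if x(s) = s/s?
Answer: -769433056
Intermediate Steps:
x(s) = 1
(-6833 + 33880)*(x(187) - 28449) = (-6833 + 33880)*(1 - 28449) = 27047*(-28448) = -769433056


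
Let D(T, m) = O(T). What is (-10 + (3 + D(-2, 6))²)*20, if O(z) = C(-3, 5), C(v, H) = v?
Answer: -200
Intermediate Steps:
O(z) = -3
D(T, m) = -3
(-10 + (3 + D(-2, 6))²)*20 = (-10 + (3 - 3)²)*20 = (-10 + 0²)*20 = (-10 + 0)*20 = -10*20 = -200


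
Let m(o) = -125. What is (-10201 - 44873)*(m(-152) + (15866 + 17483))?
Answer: -1829778576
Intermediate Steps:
(-10201 - 44873)*(m(-152) + (15866 + 17483)) = (-10201 - 44873)*(-125 + (15866 + 17483)) = -55074*(-125 + 33349) = -55074*33224 = -1829778576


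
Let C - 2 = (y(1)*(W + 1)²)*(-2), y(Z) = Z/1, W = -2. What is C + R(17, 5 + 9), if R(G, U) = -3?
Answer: -3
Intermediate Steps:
y(Z) = Z (y(Z) = Z*1 = Z)
C = 0 (C = 2 + (1*(-2 + 1)²)*(-2) = 2 + (1*(-1)²)*(-2) = 2 + (1*1)*(-2) = 2 + 1*(-2) = 2 - 2 = 0)
C + R(17, 5 + 9) = 0 - 3 = -3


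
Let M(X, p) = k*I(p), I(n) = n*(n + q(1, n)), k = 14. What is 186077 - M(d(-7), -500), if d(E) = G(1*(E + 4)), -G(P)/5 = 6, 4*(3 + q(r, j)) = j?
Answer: -4209923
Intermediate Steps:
q(r, j) = -3 + j/4
G(P) = -30 (G(P) = -5*6 = -30)
d(E) = -30
I(n) = n*(-3 + 5*n/4) (I(n) = n*(n + (-3 + n/4)) = n*(-3 + 5*n/4))
M(X, p) = 7*p*(-12 + 5*p)/2 (M(X, p) = 14*(p*(-12 + 5*p)/4) = 7*p*(-12 + 5*p)/2)
186077 - M(d(-7), -500) = 186077 - 7*(-500)*(-12 + 5*(-500))/2 = 186077 - 7*(-500)*(-12 - 2500)/2 = 186077 - 7*(-500)*(-2512)/2 = 186077 - 1*4396000 = 186077 - 4396000 = -4209923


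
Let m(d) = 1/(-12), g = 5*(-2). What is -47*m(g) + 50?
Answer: 647/12 ≈ 53.917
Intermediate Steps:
g = -10
m(d) = -1/12
-47*m(g) + 50 = -47*(-1/12) + 50 = 47/12 + 50 = 647/12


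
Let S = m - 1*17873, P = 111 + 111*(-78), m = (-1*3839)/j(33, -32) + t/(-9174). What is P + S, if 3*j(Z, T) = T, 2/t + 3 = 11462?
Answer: -43833021814691/1681997856 ≈ -26060.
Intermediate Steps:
t = 2/11459 (t = 2/(-3 + 11462) = 2/11459 ≈ 0.00017454)
j(Z, T) = T/3
m = 605361540829/1681997856 (m = (-1*3839)/(((1/3)*(-32))) + (2/11459)/(-9174) = -3839/(-32/3) + (2/11459)*(-1/9174) = -3839*(-3/32) - 1/52562433 = 11517/32 - 1/52562433 = 605361540829/1681997856 ≈ 359.91)
P = -8547 (P = 111 - 8658 = -8547)
S = -29456986139459/1681997856 (S = 605361540829/1681997856 - 1*17873 = 605361540829/1681997856 - 17873 = -29456986139459/1681997856 ≈ -17513.)
P + S = -8547 - 29456986139459/1681997856 = -43833021814691/1681997856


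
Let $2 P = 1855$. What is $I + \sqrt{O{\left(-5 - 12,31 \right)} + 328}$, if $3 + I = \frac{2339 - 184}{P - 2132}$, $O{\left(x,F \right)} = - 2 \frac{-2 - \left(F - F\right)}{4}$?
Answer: $- \frac{11537}{2409} + \sqrt{329} \approx 13.349$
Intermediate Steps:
$P = \frac{1855}{2}$ ($P = \frac{1}{2} \cdot 1855 = \frac{1855}{2} \approx 927.5$)
$O{\left(x,F \right)} = 1$ ($O{\left(x,F \right)} = - 2 \left(-2 - 0\right) \frac{1}{4} = - 2 \left(-2 + 0\right) \frac{1}{4} = - 2 \left(\left(-2\right) \frac{1}{4}\right) = \left(-2\right) \left(- \frac{1}{2}\right) = 1$)
$I = - \frac{11537}{2409}$ ($I = -3 + \frac{2339 - 184}{\frac{1855}{2} - 2132} = -3 + \frac{2155}{- \frac{2409}{2}} = -3 + 2155 \left(- \frac{2}{2409}\right) = -3 - \frac{4310}{2409} = - \frac{11537}{2409} \approx -4.7891$)
$I + \sqrt{O{\left(-5 - 12,31 \right)} + 328} = - \frac{11537}{2409} + \sqrt{1 + 328} = - \frac{11537}{2409} + \sqrt{329}$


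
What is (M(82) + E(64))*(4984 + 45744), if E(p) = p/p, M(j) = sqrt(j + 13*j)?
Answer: 50728 + 101456*sqrt(287) ≈ 1.7695e+6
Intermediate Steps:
M(j) = sqrt(14)*sqrt(j) (M(j) = sqrt(14*j) = sqrt(14)*sqrt(j))
E(p) = 1
(M(82) + E(64))*(4984 + 45744) = (sqrt(14)*sqrt(82) + 1)*(4984 + 45744) = (2*sqrt(287) + 1)*50728 = (1 + 2*sqrt(287))*50728 = 50728 + 101456*sqrt(287)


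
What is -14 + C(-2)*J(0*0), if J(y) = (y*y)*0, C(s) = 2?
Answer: -14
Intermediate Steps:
J(y) = 0 (J(y) = y**2*0 = 0)
-14 + C(-2)*J(0*0) = -14 + 2*0 = -14 + 0 = -14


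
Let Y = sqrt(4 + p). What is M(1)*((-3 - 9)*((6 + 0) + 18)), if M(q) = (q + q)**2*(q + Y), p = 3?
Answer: -1152 - 1152*sqrt(7) ≈ -4199.9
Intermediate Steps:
Y = sqrt(7) (Y = sqrt(4 + 3) = sqrt(7) ≈ 2.6458)
M(q) = 4*q**2*(q + sqrt(7)) (M(q) = (q + q)**2*(q + sqrt(7)) = (2*q)**2*(q + sqrt(7)) = (4*q**2)*(q + sqrt(7)) = 4*q**2*(q + sqrt(7)))
M(1)*((-3 - 9)*((6 + 0) + 18)) = (4*1**2*(1 + sqrt(7)))*((-3 - 9)*((6 + 0) + 18)) = (4*1*(1 + sqrt(7)))*(-12*(6 + 18)) = (4 + 4*sqrt(7))*(-12*24) = (4 + 4*sqrt(7))*(-288) = -1152 - 1152*sqrt(7)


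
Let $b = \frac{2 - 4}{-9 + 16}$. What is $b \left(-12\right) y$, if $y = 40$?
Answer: $\frac{960}{7} \approx 137.14$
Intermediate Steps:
$b = - \frac{2}{7} \approx -0.28571$
$b \left(-12\right) y = \left(- \frac{2}{7}\right) \left(-12\right) 40 = \frac{24}{7} \cdot 40 = \frac{960}{7}$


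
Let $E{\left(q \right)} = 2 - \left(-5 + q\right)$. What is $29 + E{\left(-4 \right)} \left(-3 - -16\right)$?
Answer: $172$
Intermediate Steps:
$E{\left(q \right)} = 7 - q$
$29 + E{\left(-4 \right)} \left(-3 - -16\right) = 29 + \left(7 - -4\right) \left(-3 - -16\right) = 29 + \left(7 + 4\right) \left(-3 + 16\right) = 29 + 11 \cdot 13 = 29 + 143 = 172$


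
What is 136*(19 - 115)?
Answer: -13056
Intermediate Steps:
136*(19 - 115) = 136*(-96) = -13056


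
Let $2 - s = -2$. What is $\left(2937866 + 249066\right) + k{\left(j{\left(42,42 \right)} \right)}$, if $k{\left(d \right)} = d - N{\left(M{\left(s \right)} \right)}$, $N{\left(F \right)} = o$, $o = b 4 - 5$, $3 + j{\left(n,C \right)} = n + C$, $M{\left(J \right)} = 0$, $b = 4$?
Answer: $3187002$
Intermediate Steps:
$s = 4$ ($s = 2 - -2 = 2 + 2 = 4$)
$j{\left(n,C \right)} = -3 + C + n$ ($j{\left(n,C \right)} = -3 + \left(n + C\right) = -3 + \left(C + n\right) = -3 + C + n$)
$o = 11$ ($o = 4 \cdot 4 - 5 = 16 - 5 = 11$)
$N{\left(F \right)} = 11$
$k{\left(d \right)} = -11 + d$ ($k{\left(d \right)} = d - 11 = -11 + d$)
$\left(2937866 + 249066\right) + k{\left(j{\left(42,42 \right)} \right)} = \left(2937866 + 249066\right) + \left(-11 + \left(-3 + 42 + 42\right)\right) = 3186932 + \left(-11 + 81\right) = 3186932 + 70 = 3187002$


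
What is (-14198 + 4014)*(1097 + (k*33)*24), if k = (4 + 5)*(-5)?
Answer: 351785912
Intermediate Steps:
k = -45 (k = 9*(-5) = -45)
(-14198 + 4014)*(1097 + (k*33)*24) = (-14198 + 4014)*(1097 - 45*33*24) = -10184*(1097 - 1485*24) = -10184*(1097 - 35640) = -10184*(-34543) = 351785912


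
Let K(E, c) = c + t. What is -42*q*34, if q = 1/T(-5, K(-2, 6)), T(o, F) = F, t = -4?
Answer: -714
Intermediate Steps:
K(E, c) = -4 + c (K(E, c) = c - 4 = -4 + c)
q = ½ (q = 1/(-4 + 6) = 1/2 = ½ ≈ 0.50000)
-42*q*34 = -42*½*34 = -21*34 = -714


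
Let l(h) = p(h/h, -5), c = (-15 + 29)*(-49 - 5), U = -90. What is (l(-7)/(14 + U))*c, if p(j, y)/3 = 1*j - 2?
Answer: -567/19 ≈ -29.842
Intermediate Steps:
p(j, y) = -6 + 3*j (p(j, y) = 3*(1*j - 2) = 3*(j - 2) = 3*(-2 + j) = -6 + 3*j)
c = -756 (c = 14*(-54) = -756)
l(h) = -3 (l(h) = -6 + 3*(h/h) = -6 + 3*1 = -6 + 3 = -3)
(l(-7)/(14 + U))*c = -3/(14 - 90)*(-756) = -3/(-76)*(-756) = -3*(-1/76)*(-756) = (3/76)*(-756) = -567/19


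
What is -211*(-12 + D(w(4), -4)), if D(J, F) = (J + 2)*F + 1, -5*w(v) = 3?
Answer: 17513/5 ≈ 3502.6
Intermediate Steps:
w(v) = -⅗ (w(v) = -⅕*3 = -⅗)
D(J, F) = 1 + F*(2 + J) (D(J, F) = (2 + J)*F + 1 = F*(2 + J) + 1 = 1 + F*(2 + J))
-211*(-12 + D(w(4), -4)) = -211*(-12 + (1 + 2*(-4) - 4*(-⅗))) = -211*(-12 + (1 - 8 + 12/5)) = -211*(-12 - 23/5) = -211*(-83/5) = 17513/5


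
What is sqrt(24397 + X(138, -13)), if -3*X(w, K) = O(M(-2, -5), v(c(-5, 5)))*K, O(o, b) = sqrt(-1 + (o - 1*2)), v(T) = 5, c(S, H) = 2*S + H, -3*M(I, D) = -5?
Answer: sqrt(219573 + 26*I*sqrt(3))/3 ≈ 156.2 + 0.016017*I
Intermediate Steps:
M(I, D) = 5/3 (M(I, D) = -1/3*(-5) = 5/3)
c(S, H) = H + 2*S
O(o, b) = sqrt(-3 + o) (O(o, b) = sqrt(-1 + (o - 2)) = sqrt(-1 + (-2 + o)) = sqrt(-3 + o))
X(w, K) = -2*I*K*sqrt(3)/9 (X(w, K) = -sqrt(-3 + 5/3)*K/3 = -sqrt(-4/3)*K/3 = -2*I*sqrt(3)/3*K/3 = -2*I*K*sqrt(3)/9)
sqrt(24397 + X(138, -13)) = sqrt(24397 - 2/9*I*(-13)*sqrt(3)) = sqrt(24397 + 26*I*sqrt(3)/9)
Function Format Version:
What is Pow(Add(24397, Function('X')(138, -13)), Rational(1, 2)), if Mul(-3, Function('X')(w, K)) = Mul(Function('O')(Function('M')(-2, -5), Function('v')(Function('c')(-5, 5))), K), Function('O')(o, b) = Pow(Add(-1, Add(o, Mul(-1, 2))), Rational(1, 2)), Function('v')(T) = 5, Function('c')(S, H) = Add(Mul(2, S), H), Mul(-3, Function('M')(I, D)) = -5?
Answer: Mul(Rational(1, 3), Pow(Add(219573, Mul(26, I, Pow(3, Rational(1, 2)))), Rational(1, 2))) ≈ Add(156.20, Mul(0.016017, I))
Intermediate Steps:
Function('M')(I, D) = Rational(5, 3) (Function('M')(I, D) = Mul(Rational(-1, 3), -5) = Rational(5, 3))
Function('c')(S, H) = Add(H, Mul(2, S))
Function('O')(o, b) = Pow(Add(-3, o), Rational(1, 2)) (Function('O')(o, b) = Pow(Add(-1, Add(o, -2)), Rational(1, 2)) = Pow(Add(-1, Add(-2, o)), Rational(1, 2)) = Pow(Add(-3, o), Rational(1, 2)))
Function('X')(w, K) = Mul(Rational(-2, 9), I, K, Pow(3, Rational(1, 2))) (Function('X')(w, K) = Mul(Rational(-1, 3), Mul(Pow(Add(-3, Rational(5, 3)), Rational(1, 2)), K)) = Mul(Rational(-1, 3), Mul(Pow(Rational(-4, 3), Rational(1, 2)), K)) = Mul(Rational(-1, 3), Mul(Mul(Rational(2, 3), I, Pow(3, Rational(1, 2))), K)) = Mul(Rational(-1, 3), Mul(Rational(2, 3), I, K, Pow(3, Rational(1, 2)))) = Mul(Rational(-2, 9), I, K, Pow(3, Rational(1, 2))))
Pow(Add(24397, Function('X')(138, -13)), Rational(1, 2)) = Pow(Add(24397, Mul(Rational(-2, 9), I, -13, Pow(3, Rational(1, 2)))), Rational(1, 2)) = Pow(Add(24397, Mul(Rational(26, 9), I, Pow(3, Rational(1, 2)))), Rational(1, 2))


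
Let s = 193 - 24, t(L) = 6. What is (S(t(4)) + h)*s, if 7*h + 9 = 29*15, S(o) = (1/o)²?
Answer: 2592967/252 ≈ 10290.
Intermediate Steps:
S(o) = o⁻²
h = 426/7 (h = -9/7 + (29*15)/7 = -9/7 + (⅐)*435 = -9/7 + 435/7 = 426/7 ≈ 60.857)
s = 169
(S(t(4)) + h)*s = (6⁻² + 426/7)*169 = (1/36 + 426/7)*169 = (15343/252)*169 = 2592967/252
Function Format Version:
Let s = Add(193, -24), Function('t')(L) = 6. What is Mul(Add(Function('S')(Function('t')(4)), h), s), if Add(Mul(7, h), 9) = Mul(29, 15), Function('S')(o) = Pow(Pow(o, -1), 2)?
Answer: Rational(2592967, 252) ≈ 10290.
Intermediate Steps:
Function('S')(o) = Pow(o, -2)
h = Rational(426, 7) (h = Add(Rational(-9, 7), Mul(Rational(1, 7), Mul(29, 15))) = Add(Rational(-9, 7), Mul(Rational(1, 7), 435)) = Add(Rational(-9, 7), Rational(435, 7)) = Rational(426, 7) ≈ 60.857)
s = 169
Mul(Add(Function('S')(Function('t')(4)), h), s) = Mul(Add(Pow(6, -2), Rational(426, 7)), 169) = Mul(Add(Rational(1, 36), Rational(426, 7)), 169) = Mul(Rational(15343, 252), 169) = Rational(2592967, 252)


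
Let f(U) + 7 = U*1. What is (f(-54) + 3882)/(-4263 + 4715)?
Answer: 3821/452 ≈ 8.4535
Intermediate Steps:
f(U) = -7 + U (f(U) = -7 + U*1 = -7 + U)
(f(-54) + 3882)/(-4263 + 4715) = ((-7 - 54) + 3882)/(-4263 + 4715) = (-61 + 3882)/452 = 3821*(1/452) = 3821/452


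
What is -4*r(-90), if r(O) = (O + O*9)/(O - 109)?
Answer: -3600/199 ≈ -18.090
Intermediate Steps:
r(O) = 10*O/(-109 + O) (r(O) = (O + 9*O)/(-109 + O) = (10*O)/(-109 + O) = 10*O/(-109 + O))
-4*r(-90) = -40*(-90)/(-109 - 90) = -40*(-90)/(-199) = -40*(-90)*(-1)/199 = -4*900/199 = -3600/199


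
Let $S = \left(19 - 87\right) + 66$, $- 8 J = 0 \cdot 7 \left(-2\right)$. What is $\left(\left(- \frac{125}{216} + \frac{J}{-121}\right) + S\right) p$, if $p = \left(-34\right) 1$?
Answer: $\frac{9469}{108} \approx 87.676$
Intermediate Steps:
$J = 0$ ($J = - \frac{0 \cdot 7 \left(-2\right)}{8} = - \frac{0 \left(-2\right)}{8} = \left(- \frac{1}{8}\right) 0 = 0$)
$p = -34$
$S = -2$ ($S = -68 + 66 = -2$)
$\left(\left(- \frac{125}{216} + \frac{J}{-121}\right) + S\right) p = \left(\left(- \frac{125}{216} + \frac{0}{-121}\right) - 2\right) \left(-34\right) = \left(\left(\left(-125\right) \frac{1}{216} + 0 \left(- \frac{1}{121}\right)\right) - 2\right) \left(-34\right) = \left(\left(- \frac{125}{216} + 0\right) - 2\right) \left(-34\right) = \left(- \frac{125}{216} - 2\right) \left(-34\right) = \left(- \frac{557}{216}\right) \left(-34\right) = \frac{9469}{108}$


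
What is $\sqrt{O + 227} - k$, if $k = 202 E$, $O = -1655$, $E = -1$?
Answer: $202 + 2 i \sqrt{357} \approx 202.0 + 37.789 i$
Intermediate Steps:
$k = -202$ ($k = 202 \left(-1\right) = -202$)
$\sqrt{O + 227} - k = \sqrt{-1655 + 227} - -202 = \sqrt{-1428} + 202 = 2 i \sqrt{357} + 202 = 202 + 2 i \sqrt{357}$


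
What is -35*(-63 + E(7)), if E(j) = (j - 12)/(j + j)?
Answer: 4435/2 ≈ 2217.5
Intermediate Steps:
E(j) = (-12 + j)/(2*j) (E(j) = (-12 + j)/((2*j)) = (-12 + j)*(1/(2*j)) = (-12 + j)/(2*j))
-35*(-63 + E(7)) = -35*(-63 + (1/2)*(-12 + 7)/7) = -35*(-63 + (1/2)*(1/7)*(-5)) = -35*(-63 - 5/14) = -35*(-887/14) = 4435/2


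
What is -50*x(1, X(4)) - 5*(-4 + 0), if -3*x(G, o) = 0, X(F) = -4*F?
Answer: 20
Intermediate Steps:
x(G, o) = 0 (x(G, o) = -1/3*0 = 0)
-50*x(1, X(4)) - 5*(-4 + 0) = -50*0 - 5*(-4 + 0) = 0 - 5*(-4) = 0 + 20 = 20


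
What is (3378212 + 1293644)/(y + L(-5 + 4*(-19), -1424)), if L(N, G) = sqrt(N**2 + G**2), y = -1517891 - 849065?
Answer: -11058077590336/5602478671599 - 4671856*sqrt(2034337)/5602478671599 ≈ -1.9750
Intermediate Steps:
y = -2366956
L(N, G) = sqrt(G**2 + N**2)
(3378212 + 1293644)/(y + L(-5 + 4*(-19), -1424)) = (3378212 + 1293644)/(-2366956 + sqrt((-1424)**2 + (-5 + 4*(-19))**2)) = 4671856/(-2366956 + sqrt(2027776 + (-5 - 76)**2)) = 4671856/(-2366956 + sqrt(2027776 + (-81)**2)) = 4671856/(-2366956 + sqrt(2027776 + 6561)) = 4671856/(-2366956 + sqrt(2034337))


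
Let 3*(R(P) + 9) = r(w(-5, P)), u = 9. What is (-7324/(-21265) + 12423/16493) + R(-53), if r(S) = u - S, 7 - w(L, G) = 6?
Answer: -5508839774/1052170935 ≈ -5.2357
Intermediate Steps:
w(L, G) = 1 (w(L, G) = 7 - 1*6 = 7 - 6 = 1)
r(S) = 9 - S
R(P) = -19/3 (R(P) = -9 + (9 - 1*1)/3 = -9 + (9 - 1)/3 = -9 + (⅓)*8 = -9 + 8/3 = -19/3)
(-7324/(-21265) + 12423/16493) + R(-53) = (-7324/(-21265) + 12423/16493) - 19/3 = (-7324*(-1/21265) + 12423*(1/16493)) - 19/3 = (7324/21265 + 12423/16493) - 19/3 = 384969827/350723645 - 19/3 = -5508839774/1052170935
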